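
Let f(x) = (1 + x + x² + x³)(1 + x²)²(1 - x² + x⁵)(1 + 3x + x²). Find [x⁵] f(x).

(1 + x + x² + x³) has coefficients 1,1,1,1 for degrees 0…3.
(1 + x²)² has coefficients 1,0,2,0,1,0 for degrees 0…5.
Multiplying by (1 - x² + x⁵) gives running coefficients 1,0,1,0,-1,1 for degrees 0…5.
Finally multiplying by (1 + 3x + x²), the product of all factors after the first has coefficients 1,3,2,3,0,-2 for degrees 0…5.
[x⁵] = 1·(-2) + 1·0 + 1·3 + 1·2 = 3.

3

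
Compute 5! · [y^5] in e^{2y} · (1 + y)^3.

The EGF product rule gives c_5 = Σ_{k_1+k_2=5} C(5; k_1,k_2) · ∏ g_i(k_i), where e^{2y} gives (2)^k; (1+y)^3 gives the falling factorial (3)_k.
g_1(k) for k = 0…5: 1, 2, 4, 8, 16, 32.
g_2(k) for k = 0…5: 1, 3, 6, 6, 0, 0.
c_5 = Σ_k C(5,k)·g_1(k)·g_2(5−k) = 10·4·6 + 10·8·6 + 5·16·3 + 1·32·1 = 240 + 480 + 240 + 32 = 992.

992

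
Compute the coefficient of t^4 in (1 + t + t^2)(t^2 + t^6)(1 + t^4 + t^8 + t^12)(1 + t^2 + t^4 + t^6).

(1 + t + t^2) has coefficients 1,1,1 for degrees 0…2.
(t^2 + t^6) has coefficients 0,0,1,0,0 for degrees 0…4.
Multiplying by (1 + t^4 + t^8 + t^12) gives running coefficients 0,0,1,0,0 for degrees 0…4.
Finally multiplying by (1 + t^2 + t^4 + t^6), the product of all factors after the first has coefficients 0,0,1,0,1 for degrees 0…4.
[t^4] = 1·1 + 1·0 + 1·1 = 2.

2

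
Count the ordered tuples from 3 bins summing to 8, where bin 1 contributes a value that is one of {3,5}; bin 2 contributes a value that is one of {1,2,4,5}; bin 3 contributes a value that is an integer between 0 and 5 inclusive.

6

The generating function for the choices is (z^3 + z^5)·(z + z^2 + z^4 + z^5)·(1 + z + z^2 + z^3 + z^4 + z^5); the count is [z^8].
(z^3 + z^5) has coefficients 0,0,0,1,0,1 for degrees 0…5.
(z + z^2 + z^4 + z^5) has coefficients 0,1,1,0,1,1,0,0,0 for degrees 0…8.
Finally multiplying by (1 + z + z^2 + z^3 + z^4 + z^5), the product of all factors after the first has coefficients 0,1,2,2,3,4,4,3,2 for degrees 0…8.
[z^8] = 1·4 + 1·2 = 6.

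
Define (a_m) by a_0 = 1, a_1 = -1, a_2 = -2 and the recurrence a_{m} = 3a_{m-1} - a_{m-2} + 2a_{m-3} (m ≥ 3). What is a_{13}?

-136717

The ordinary generating function has denominator 1 - 3x + x^2 - 2x^3.
Iterating the recurrence: a_0,…,a_{13} = 1, -1, -2, -3, -9, -28, -81, -233, -674, -1951, -5645, -16332, -47253, -136717.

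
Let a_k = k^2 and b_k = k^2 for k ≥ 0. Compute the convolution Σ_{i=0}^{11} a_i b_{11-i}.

The convolution is the x^11 coefficient of A(x)B(x).
Σ = 0·121 + 1·100 + 4·81 + 9·64 + 16·49 + 25·36 + 36·25 + 49·16 + 64·9 + 81·4 + 100·1 + 121·0 = 5368.

5368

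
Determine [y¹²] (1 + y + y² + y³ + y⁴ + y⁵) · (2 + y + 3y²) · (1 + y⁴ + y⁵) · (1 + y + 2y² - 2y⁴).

6

(1 + y + y² + y³ + y⁴ + y⁵) has coefficients 1,1,1,1,1,1 for degrees 0…5.
(2 + y + 3y²) has coefficients 2,1,3,0,0,0,0,0,0,0,0,0,0 for degrees 0…12.
Multiplying by (1 + y⁴ + y⁵) gives running coefficients 2,1,3,0,2,3,4,3,0,0,0,0,0 for degrees 0…12.
Finally multiplying by (1 + y + 2y² - 2y⁴), the product of all factors after the first has coefficients 2,3,8,5,4,3,5,13,7,0,-8,-6,0 for degrees 0…12.
[y¹²] = 1·0 + 1·(-6) + 1·(-8) + 1·0 + 1·7 + 1·13 = 6.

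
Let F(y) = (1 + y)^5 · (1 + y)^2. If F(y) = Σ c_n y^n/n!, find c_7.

The EGF product rule gives c_7 = Σ_{k_1+k_2=7} C(7; k_1,k_2) · ∏ g_i(k_i), where (1+y)^5 gives the falling factorial (5)_k; (1+y)^2 gives the falling factorial (2)_k.
g_1(k) for k = 0…7: 1, 5, 20, 60, 120, 120, 0, 0.
g_2(k) for k = 0…7: 1, 2, 2, 0, 0, 0, 0, 0.
c_7 = Σ_k C(7,k)·g_1(k)·g_2(7−k) = 21·120·2 = 5040.

5040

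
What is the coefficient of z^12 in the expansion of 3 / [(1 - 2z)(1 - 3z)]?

4758393

Partial fractions give a closed form: a_n = (-6)·2^n + (9)·3^n.
At n = 12: a_12 = 4758393.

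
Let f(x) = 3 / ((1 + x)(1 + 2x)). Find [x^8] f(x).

Partial fractions give a closed form: a_n = (-3)·(-1)^n + (6)·(-2)^n.
At n = 8: a_8 = 1533.

1533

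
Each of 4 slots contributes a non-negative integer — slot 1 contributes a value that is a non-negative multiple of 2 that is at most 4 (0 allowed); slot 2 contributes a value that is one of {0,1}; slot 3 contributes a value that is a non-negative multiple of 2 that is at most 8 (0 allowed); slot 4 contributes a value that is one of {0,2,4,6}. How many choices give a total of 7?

The generating function for the choices is (1 + z^2 + z^4)·(1 + z)·(1 + z^2 + z^4 + z^6 + z^8)·(1 + z^2 + z^4 + z^6); the count is [z^7].
(1 + z^2 + z^4) has coefficients 1,0,1,0,1 for degrees 0…4.
(1 + z) has coefficients 1,1,0,0,0,0,0,0 for degrees 0…7.
Multiplying by (1 + z^2 + z^4 + z^6 + z^8) gives running coefficients 1,1,1,1,1,1,1,1 for degrees 0…7.
Finally multiplying by (1 + z^2 + z^4 + z^6), the product of all factors after the first has coefficients 1,1,2,2,3,3,4,4 for degrees 0…7.
[z^7] = 1·4 + 1·3 + 1·2 = 9.

9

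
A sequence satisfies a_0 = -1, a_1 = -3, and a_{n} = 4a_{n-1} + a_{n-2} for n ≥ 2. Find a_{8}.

-75025

The ordinary generating function has denominator 1 - 4z - z^2.
Iterating the recurrence: a_0,…,a_{8} = -1, -3, -13, -55, -233, -987, -4181, -17711, -75025.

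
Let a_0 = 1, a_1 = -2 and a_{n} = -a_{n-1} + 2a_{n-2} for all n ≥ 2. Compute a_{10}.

The ordinary generating function has denominator 1 + q - 2q^2.
Iterating the recurrence: a_0,…,a_{10} = 1, -2, 4, -8, 16, -32, 64, -128, 256, -512, 1024.

1024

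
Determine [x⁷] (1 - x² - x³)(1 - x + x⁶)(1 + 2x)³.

14

(1 - x² - x³) has coefficients 1,0,-1,-1 for degrees 0…3.
(1 - x + x⁶) has coefficients 1,-1,0,0,0,0,1,0 for degrees 0…7.
Finally multiplying by (1 + 2x)³, the product of all factors after the first has coefficients 1,5,6,-4,-8,0,1,6 for degrees 0…7.
[x⁷] = 1·6 − 1·0 − 1·(-8) = 14.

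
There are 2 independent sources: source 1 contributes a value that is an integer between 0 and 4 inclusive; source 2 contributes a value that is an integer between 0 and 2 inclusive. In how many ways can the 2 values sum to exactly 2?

3

The generating function for the choices is (1 + z + z^2 + z^3 + z^4)·(1 + z + z^2); the count is [z^2].
(1 + z + z^2 + z^3 + z^4) has coefficients 1,1,1 for degrees 0…2.
(1 + z + z^2) has coefficients 1,1,1 for degrees 0…2.
[z^2] = 1·1 + 1·1 + 1·1 = 3.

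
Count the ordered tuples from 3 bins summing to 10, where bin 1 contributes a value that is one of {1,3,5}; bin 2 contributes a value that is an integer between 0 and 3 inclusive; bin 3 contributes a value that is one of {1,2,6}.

3

The generating function for the choices is (t + t^3 + t^5)·(1 + t + t^2 + t^3)·(t + t^2 + t^6); the count is [t^10].
(t + t^3 + t^5) has coefficients 0,1,0,1,0,1 for degrees 0…5.
(1 + t + t^2 + t^3) has coefficients 1,1,1,1,0,0,0,0,0,0,0 for degrees 0…10.
Finally multiplying by (t + t^2 + t^6), the product of all factors after the first has coefficients 0,1,2,2,2,1,1,1,1,1,0 for degrees 0…10.
[t^10] = 1·1 + 1·1 + 1·1 = 3.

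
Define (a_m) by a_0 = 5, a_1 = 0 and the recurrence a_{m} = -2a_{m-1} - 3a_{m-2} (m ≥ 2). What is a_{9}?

840

The ordinary generating function has denominator 1 + 2y + 3y^2.
Iterating the recurrence: a_0,…,a_{9} = 5, 0, -15, 30, -15, -60, 165, -150, -195, 840.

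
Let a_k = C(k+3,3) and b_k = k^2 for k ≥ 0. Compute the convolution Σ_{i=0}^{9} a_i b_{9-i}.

4719

This is [x^9] in the product of the two ordinary generating functions.
Σ = 1·81 + 4·64 + 10·49 + 20·36 + 35·25 + 56·16 + 84·9 + 120·4 + 165·1 + 220·0 = 4719.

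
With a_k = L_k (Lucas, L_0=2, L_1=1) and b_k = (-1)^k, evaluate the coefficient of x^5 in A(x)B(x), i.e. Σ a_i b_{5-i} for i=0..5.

4

The convolution is the x^5 coefficient of A(x)B(x).
Σ = 2·(-1) + 1·1 + 3·(-1) + 4·1 + 7·(-1) + 11·1 = 4.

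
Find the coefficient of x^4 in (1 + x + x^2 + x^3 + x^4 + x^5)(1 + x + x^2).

(1 + x + x^2 + x^3 + x^4 + x^5) has coefficients 1,1,1,1,1 for degrees 0…4.
(1 + x + x^2) has coefficients 1,1,1,0,0 for degrees 0…4.
[x^4] = 1·0 + 1·0 + 1·1 + 1·1 + 1·1 = 3.

3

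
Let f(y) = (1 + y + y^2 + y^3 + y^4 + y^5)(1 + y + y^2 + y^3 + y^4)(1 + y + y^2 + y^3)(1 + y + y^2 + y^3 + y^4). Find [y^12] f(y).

(1 + y + y^2 + y^3 + y^4 + y^5) has coefficients 1,1,1,1,1,1 for degrees 0…5.
(1 + y + y^2 + y^3 + y^4) has coefficients 1,1,1,1,1,0,0,0,0,0,0,0,0 for degrees 0…12.
Multiplying by (1 + y + y^2 + y^3) gives running coefficients 1,2,3,4,4,3,2,1,0,0,0,0,0 for degrees 0…12.
Finally multiplying by (1 + y + y^2 + y^3 + y^4), the product of all factors after the first has coefficients 1,3,6,10,14,16,16,14,10,6,3,1,0 for degrees 0…12.
[y^12] = 1·0 + 1·1 + 1·3 + 1·6 + 1·10 + 1·14 = 34.

34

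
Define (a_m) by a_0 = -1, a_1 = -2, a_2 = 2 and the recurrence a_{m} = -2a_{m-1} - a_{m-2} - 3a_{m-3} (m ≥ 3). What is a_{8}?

The ordinary generating function has denominator 1 + 2y + y^2 + 3y^3.
Iterating the recurrence: a_0,…,a_{8} = -1, -2, 2, 1, 2, -11, 17, -29, 74.

74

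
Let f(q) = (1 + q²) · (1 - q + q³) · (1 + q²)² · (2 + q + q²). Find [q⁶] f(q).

(1 + q²) has coefficients 1,0,1 for degrees 0…2.
(1 - q + q³) has coefficients 1,-1,0,1,0,0,0 for degrees 0…6.
Multiplying by (1 + q²)² gives running coefficients 1,-1,2,-1,1,1,0 for degrees 0…6.
Finally multiplying by (2 + q + q²), the product of all factors after the first has coefficients 2,-1,4,-1,3,2,2 for degrees 0…6.
[q⁶] = 1·2 + 1·3 = 5.

5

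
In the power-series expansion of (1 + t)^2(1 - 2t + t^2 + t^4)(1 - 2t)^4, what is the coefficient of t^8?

-8

(1 + t)^2 has coefficients 1,2,1 for degrees 0…2.
(1 - 2t + t^2 + t^4) has coefficients 1,-2,1,0,1,0,0,0,0 for degrees 0…8.
Finally multiplying by (1 - 2t)^4, the product of all factors after the first has coefficients 1,-10,41,-88,105,-72,40,-32,16 for degrees 0…8.
[t^8] = 1·16 + 2·(-32) + 1·40 = -8.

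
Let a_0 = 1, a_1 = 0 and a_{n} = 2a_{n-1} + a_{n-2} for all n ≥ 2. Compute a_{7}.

70

The ordinary generating function has denominator 1 - 2y - y^2.
Iterating the recurrence: a_0,…,a_{7} = 1, 0, 1, 2, 5, 12, 29, 70.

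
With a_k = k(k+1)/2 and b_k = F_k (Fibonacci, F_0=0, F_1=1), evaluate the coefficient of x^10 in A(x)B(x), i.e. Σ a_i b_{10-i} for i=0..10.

530

Write out a_i and b_{10-i} for i = 0,…,10 and sum the products.
Σ = 0·55 + 1·34 + 3·21 + 6·13 + 10·8 + 15·5 + 21·3 + 28·2 + 36·1 + 45·1 + 55·0 = 530.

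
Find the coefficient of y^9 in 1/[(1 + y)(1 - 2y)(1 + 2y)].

Partial fractions give a closed form: a_n = (-1/3)·(-1)^n + (1/3)·2^n + (1)·(-2)^n.
At n = 9: a_9 = -341.

-341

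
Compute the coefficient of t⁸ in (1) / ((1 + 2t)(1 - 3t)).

4039

Partial fractions give a closed form: a_n = (2/5)·(-2)^n + (3/5)·3^n.
At n = 8: a_8 = 4039.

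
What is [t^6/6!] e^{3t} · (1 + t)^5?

83079

The EGF product rule gives c_6 = Σ_{k_1+k_2=6} C(6; k_1,k_2) · ∏ g_i(k_i), where e^{3t} gives (3)^k; (1+t)^5 gives the falling factorial (5)_k.
g_1(k) for k = 0…6: 1, 3, 9, 27, 81, 243, 729.
g_2(k) for k = 0…6: 1, 5, 20, 60, 120, 120, 0.
c_6 = Σ_k C(6,k)·g_1(k)·g_2(6−k) = 6·3·120 + 15·9·120 + 20·27·60 + 15·81·20 + 6·243·5 + 1·729·1 = 2160 + 16200 + 32400 + 24300 + 7290 + 729 = 83079.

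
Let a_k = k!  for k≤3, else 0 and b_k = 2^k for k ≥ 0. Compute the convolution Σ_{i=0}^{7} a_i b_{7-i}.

This is [x^7] in the product of the two ordinary generating functions.
Σ = 1·128 + 1·64 + 2·32 + 6·16 + 0·8 + 0·4 + 0·2 + 0·1 = 352.

352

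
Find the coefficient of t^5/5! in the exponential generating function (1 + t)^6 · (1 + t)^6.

The EGF product rule gives c_5 = Σ_{k_1+k_2=5} C(5; k_1,k_2) · ∏ g_i(k_i), where (1+t)^6 gives the falling factorial (6)_k; (1+t)^6 gives the falling factorial (6)_k.
g_1(k) for k = 0…5: 1, 6, 30, 120, 360, 720.
g_2(k) for k = 0…5: 1, 6, 30, 120, 360, 720.
c_5 = Σ_k C(5,k)·g_1(k)·g_2(5−k) = 1·1·720 + 5·6·360 + 10·30·120 + 10·120·30 + 5·360·6 + 1·720·1 = 720 + 10800 + 36000 + 36000 + 10800 + 720 = 95040.

95040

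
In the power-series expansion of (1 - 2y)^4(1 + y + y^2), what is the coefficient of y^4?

(1 - 2y)^4 has coefficients 1,-8,24,-32,16 for degrees 0…4.
(1 + y + y^2) has coefficients 1,1,1,0,0 for degrees 0…4.
[y^4] = 1·0 − 8·0 + 24·1 − 32·1 + 16·1 = 8.

8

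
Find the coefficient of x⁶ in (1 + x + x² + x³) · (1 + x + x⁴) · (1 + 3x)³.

118

(1 + x + x² + x³) has coefficients 1,1,1,1 for degrees 0…3.
(1 + x + x⁴) has coefficients 1,1,0,0,1,0,0 for degrees 0…6.
Finally multiplying by (1 + 3x)³, the product of all factors after the first has coefficients 1,10,36,54,28,9,27 for degrees 0…6.
[x⁶] = 1·27 + 1·9 + 1·28 + 1·54 = 118.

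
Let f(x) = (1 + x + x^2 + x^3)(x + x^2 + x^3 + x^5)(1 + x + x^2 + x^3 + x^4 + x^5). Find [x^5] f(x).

(1 + x + x^2 + x^3) has coefficients 1,1,1,1 for degrees 0…3.
(x + x^2 + x^3 + x^5) has coefficients 0,1,1,1,0,1 for degrees 0…5.
Finally multiplying by (1 + x + x^2 + x^3 + x^4 + x^5), the product of all factors after the first has coefficients 0,1,2,3,3,4 for degrees 0…5.
[x^5] = 1·4 + 1·3 + 1·3 + 1·2 = 12.

12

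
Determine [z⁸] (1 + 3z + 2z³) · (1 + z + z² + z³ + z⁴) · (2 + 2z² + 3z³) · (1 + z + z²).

85

(1 + 3z + 2z³) has coefficients 1,3,0,2 for degrees 0…3.
(1 + z + z² + z³ + z⁴) has coefficients 1,1,1,1,1,0,0,0,0 for degrees 0…8.
Multiplying by (2 + 2z² + 3z³) gives running coefficients 2,2,4,7,7,5,5,3,0 for degrees 0…8.
Finally multiplying by (1 + z + z²), the product of all factors after the first has coefficients 2,4,8,13,18,19,17,13,8 for degrees 0…8.
[z⁸] = 1·8 + 3·13 + 2·19 = 85.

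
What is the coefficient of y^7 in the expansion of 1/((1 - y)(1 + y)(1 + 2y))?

-170

Partial fractions give a closed form: a_n = (1/6)·1^n + (-1/2)·(-1)^n + (4/3)·(-2)^n.
At n = 7: a_7 = -170.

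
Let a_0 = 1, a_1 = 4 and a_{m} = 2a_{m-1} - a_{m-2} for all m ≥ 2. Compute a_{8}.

25

The ordinary generating function has denominator 1 - 2t + t^2.
Iterating the recurrence: a_0,…,a_{8} = 1, 4, 7, 10, 13, 16, 19, 22, 25.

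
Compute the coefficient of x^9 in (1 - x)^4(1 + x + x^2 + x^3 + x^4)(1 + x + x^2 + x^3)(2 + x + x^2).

(1 - x)^4 has coefficients 1,-4,6,-4,1 for degrees 0…4.
(1 + x + x^2 + x^3 + x^4) has coefficients 1,1,1,1,1,0,0,0,0,0 for degrees 0…9.
Multiplying by (1 + x + x^2 + x^3) gives running coefficients 1,2,3,4,4,3,2,1,0,0 for degrees 0…9.
Finally multiplying by (2 + x + x^2), the product of all factors after the first has coefficients 2,5,9,13,15,14,11,7,3,1 for degrees 0…9.
[x^9] = 1·1 − 4·3 + 6·7 − 4·11 + 1·14 = 1.

1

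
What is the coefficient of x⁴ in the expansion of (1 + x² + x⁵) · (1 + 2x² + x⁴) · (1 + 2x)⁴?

91

(1 + x² + x⁵) has coefficients 1,0,1,0,0 for degrees 0…4.
(1 + 2x² + x⁴) has coefficients 1,0,2,0,1 for degrees 0…4.
Finally multiplying by (1 + 2x)⁴, the product of all factors after the first has coefficients 1,8,26,48,65 for degrees 0…4.
[x⁴] = 1·65 + 1·26 = 91.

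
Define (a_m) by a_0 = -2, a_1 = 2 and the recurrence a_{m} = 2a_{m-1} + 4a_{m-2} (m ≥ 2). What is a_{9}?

-4096

The ordinary generating function has denominator 1 - 2x - 4x^2.
Iterating the recurrence: a_0,…,a_{9} = -2, 2, -4, 0, -16, -32, -128, -384, -1280, -4096.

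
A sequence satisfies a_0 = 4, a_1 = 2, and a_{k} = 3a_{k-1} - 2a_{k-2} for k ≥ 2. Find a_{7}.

The ordinary generating function has denominator 1 - 3q + 2q^2.
Iterating the recurrence: a_0,…,a_{7} = 4, 2, -2, -10, -26, -58, -122, -250.

-250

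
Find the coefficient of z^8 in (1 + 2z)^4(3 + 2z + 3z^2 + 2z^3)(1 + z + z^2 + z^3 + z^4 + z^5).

(1 + 2z)^4 has coefficients 1,8,24,32,16 for degrees 0…4.
(3 + 2z + 3z^2 + 2z^3) has coefficients 3,2,3,2,0,0,0,0,0 for degrees 0…8.
Finally multiplying by (1 + z + z^2 + z^3 + z^4 + z^5), the product of all factors after the first has coefficients 3,5,8,10,10,10,7,5,2 for degrees 0…8.
[z^8] = 1·2 + 8·5 + 24·7 + 32·10 + 16·10 = 690.

690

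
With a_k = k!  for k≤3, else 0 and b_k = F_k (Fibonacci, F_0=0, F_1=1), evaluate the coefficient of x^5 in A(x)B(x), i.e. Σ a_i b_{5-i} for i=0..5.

This is [x^5] in the product of the two ordinary generating functions.
Σ = 1·5 + 1·3 + 2·2 + 6·1 + 0·1 + 0·0 = 18.

18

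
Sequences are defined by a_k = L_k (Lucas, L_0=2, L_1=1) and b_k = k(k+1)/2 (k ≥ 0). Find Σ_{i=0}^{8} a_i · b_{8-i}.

Write out a_i and b_{8-i} for i = 0,…,8 and sum the products.
Σ = 2·36 + 1·28 + 3·21 + 4·15 + 7·10 + 11·6 + 18·3 + 29·1 + 47·0 = 442.

442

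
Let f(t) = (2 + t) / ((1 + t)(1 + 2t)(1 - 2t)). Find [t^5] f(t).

-21

Partial fractions give a closed form: a_n = (-1/3)·(-1)^n + (3/2)·(-2)^n + (5/6)·2^n.
At n = 5: a_5 = -21.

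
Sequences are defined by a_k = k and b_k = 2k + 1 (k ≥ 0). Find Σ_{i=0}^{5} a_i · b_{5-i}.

55

Write out a_i and b_{5-i} for i = 0,…,5 and sum the products.
Σ = 0·11 + 1·9 + 2·7 + 3·5 + 4·3 + 5·1 = 55.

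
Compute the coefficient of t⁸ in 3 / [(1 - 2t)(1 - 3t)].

Partial fractions give a closed form: a_n = (-6)·2^n + (9)·3^n.
At n = 8: a_8 = 57513.

57513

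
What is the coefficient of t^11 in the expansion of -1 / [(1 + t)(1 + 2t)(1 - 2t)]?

Partial fractions give a closed form: a_n = (1/3)·(-1)^n + (-1)·(-2)^n + (-1/3)·2^n.
At n = 11: a_11 = 1365.

1365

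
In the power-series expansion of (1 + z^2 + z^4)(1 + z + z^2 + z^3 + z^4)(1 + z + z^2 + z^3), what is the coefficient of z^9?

(1 + z^2 + z^4) has coefficients 1,0,1,0,1 for degrees 0…4.
(1 + z + z^2 + z^3 + z^4) has coefficients 1,1,1,1,1,0,0,0,0,0 for degrees 0…9.
Finally multiplying by (1 + z + z^2 + z^3), the product of all factors after the first has coefficients 1,2,3,4,4,3,2,1,0,0 for degrees 0…9.
[z^9] = 1·0 + 1·1 + 1·3 = 4.

4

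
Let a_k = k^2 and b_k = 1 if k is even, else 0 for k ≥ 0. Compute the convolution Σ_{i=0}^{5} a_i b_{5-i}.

This is [x^5] in the product of the two ordinary generating functions.
Σ = 0·0 + 1·1 + 4·0 + 9·1 + 16·0 + 25·1 = 35.

35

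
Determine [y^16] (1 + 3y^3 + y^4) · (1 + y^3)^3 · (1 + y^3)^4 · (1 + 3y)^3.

2114

(1 + 3y^3 + y^4) has coefficients 1,0,0,3,1 for degrees 0…4.
(1 + y^3)^3 has coefficients 1,0,0,3,0,0,3,0,0,1,0,0,0,0,0,0,0 for degrees 0…16.
Multiplying by (1 + y^3)^4 gives running coefficients 1,0,0,7,0,0,21,0,0,35,0,0,35,0,0,21,0 for degrees 0…16.
Finally multiplying by (1 + 3y)^3, the product of all factors after the first has coefficients 1,9,27,34,63,189,210,189,567,602,315,945,980,315,945,966,189 for degrees 0…16.
[y^16] = 1·189 + 3·315 + 1·980 = 2114.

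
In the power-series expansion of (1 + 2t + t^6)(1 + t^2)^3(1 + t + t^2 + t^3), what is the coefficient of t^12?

(1 + 2t + t^6) has coefficients 1,2,0,0,0,0,1 for degrees 0…6.
(1 + t^2)^3 has coefficients 1,0,3,0,3,0,1,0,0,0,0,0,0 for degrees 0…12.
Finally multiplying by (1 + t + t^2 + t^3), the product of all factors after the first has coefficients 1,1,4,4,6,6,4,4,1,1,0,0,0 for degrees 0…12.
[t^12] = 1·0 + 2·0 + 1·4 = 4.

4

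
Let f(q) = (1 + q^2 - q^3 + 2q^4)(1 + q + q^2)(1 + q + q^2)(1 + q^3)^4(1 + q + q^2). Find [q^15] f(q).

(1 + q^2 - q^3 + 2q^4) has coefficients 1,0,1,-1,2 for degrees 0…4.
(1 + q + q^2) has coefficients 1,1,1,0,0,0,0,0,0,0,0,0,0,0,0,0 for degrees 0…15.
Multiplying by (1 + q + q^2) gives running coefficients 1,2,3,2,1,0,0,0,0,0,0,0,0,0,0,0 for degrees 0…15.
Multiplying by (1 + q^3)^4 gives running coefficients 1,2,3,6,9,12,14,16,18,16,14,12,9,6,3,2 for degrees 0…15.
Finally multiplying by (1 + q + q^2), the product of all factors after the first has coefficients 1,3,6,11,18,27,35,42,48,50,48,42,35,27,18,11 for degrees 0…15.
[q^15] = 1·11 + 1·27 − 1·35 + 2·42 = 87.

87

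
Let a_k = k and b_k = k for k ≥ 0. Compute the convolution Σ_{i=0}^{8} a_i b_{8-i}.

84

This is [x^8] in the product of the two ordinary generating functions.
Σ = 0·8 + 1·7 + 2·6 + 3·5 + 4·4 + 5·3 + 6·2 + 7·1 + 8·0 = 84.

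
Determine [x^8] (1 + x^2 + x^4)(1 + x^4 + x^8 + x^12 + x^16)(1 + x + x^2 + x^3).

(1 + x^2 + x^4) has coefficients 1,0,1,0,1 for degrees 0…4.
(1 + x^4 + x^8 + x^12 + x^16) has coefficients 1,0,0,0,1,0,0,0,1 for degrees 0…8.
Finally multiplying by (1 + x + x^2 + x^3), the product of all factors after the first has coefficients 1,1,1,1,1,1,1,1,1 for degrees 0…8.
[x^8] = 1·1 + 1·1 + 1·1 = 3.

3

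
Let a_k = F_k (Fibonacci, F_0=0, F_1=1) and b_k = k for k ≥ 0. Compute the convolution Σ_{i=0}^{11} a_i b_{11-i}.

364

This is [x^11] in the product of the two ordinary generating functions.
Σ = 0·11 + 1·10 + 1·9 + 2·8 + 3·7 + 5·6 + 8·5 + 13·4 + 21·3 + 34·2 + 55·1 + 89·0 = 364.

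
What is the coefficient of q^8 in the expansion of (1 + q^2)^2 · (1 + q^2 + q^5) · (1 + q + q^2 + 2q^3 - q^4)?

(1 + q^2)^2 has coefficients 1,0,2,0,1 for degrees 0…4.
(1 + q^2 + q^5) has coefficients 1,0,1,0,0,1,0,0,0 for degrees 0…8.
Finally multiplying by (1 + q + q^2 + 2q^3 - q^4), the product of all factors after the first has coefficients 1,1,2,3,0,3,0,1,2 for degrees 0…8.
[q^8] = 1·2 + 2·0 + 1·0 = 2.

2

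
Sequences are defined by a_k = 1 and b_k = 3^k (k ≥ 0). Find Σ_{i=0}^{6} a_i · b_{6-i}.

1093

The convolution is the x^6 coefficient of A(x)B(x).
Σ = 1·729 + 1·243 + 1·81 + 1·27 + 1·9 + 1·3 + 1·1 = 1093.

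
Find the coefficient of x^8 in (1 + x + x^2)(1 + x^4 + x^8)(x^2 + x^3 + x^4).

3

(1 + x + x^2) has coefficients 1,1,1 for degrees 0…2.
(1 + x^4 + x^8) has coefficients 1,0,0,0,1,0,0,0,1 for degrees 0…8.
Finally multiplying by (x^2 + x^3 + x^4), the product of all factors after the first has coefficients 0,0,1,1,1,0,1,1,1 for degrees 0…8.
[x^8] = 1·1 + 1·1 + 1·1 = 3.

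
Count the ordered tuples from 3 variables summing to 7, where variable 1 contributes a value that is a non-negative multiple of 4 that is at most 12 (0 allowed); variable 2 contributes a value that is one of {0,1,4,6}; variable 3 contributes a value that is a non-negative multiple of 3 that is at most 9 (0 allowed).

3

The generating function for the choices is (1 + t^4 + t^8 + t^12)·(1 + t + t^4 + t^6)·(1 + t^3 + t^6 + t^9); the count is [t^7].
(1 + t^4 + t^8 + t^12) has coefficients 1,0,0,0,1,0,0,0 for degrees 0…7.
(1 + t + t^4 + t^6) has coefficients 1,1,0,0,1,0,1,0 for degrees 0…7.
Finally multiplying by (1 + t^3 + t^6 + t^9), the product of all factors after the first has coefficients 1,1,0,1,2,0,2,2 for degrees 0…7.
[t^7] = 1·2 + 1·1 = 3.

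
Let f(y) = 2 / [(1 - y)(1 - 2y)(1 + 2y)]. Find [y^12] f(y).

The denominator gives the recurrence a_n = a_(n−1) + 4a_(n−2) − 4a_(n−3) for n ≥ 3; the numerator fixes a_0 = 2, a_1 = 2, a_2 = 10.
Iterating: 2, 2, 10, 10, 42, 42, 170, 170, 682, 682, 2730, 2730, 10922, so a_12 = 10922.

10922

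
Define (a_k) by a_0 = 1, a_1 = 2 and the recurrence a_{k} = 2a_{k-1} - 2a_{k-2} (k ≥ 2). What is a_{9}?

The ordinary generating function has denominator 1 - 2y + 2y^2.
Iterating the recurrence: a_0,…,a_{9} = 1, 2, 2, 0, -4, -8, -8, 0, 16, 32.

32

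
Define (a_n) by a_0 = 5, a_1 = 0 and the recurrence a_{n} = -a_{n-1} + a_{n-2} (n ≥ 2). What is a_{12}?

445

The ordinary generating function has denominator 1 + y - y^2.
Iterating the recurrence: a_0,…,a_{12} = 5, 0, 5, -5, 10, -15, 25, -40, 65, -105, 170, -275, 445.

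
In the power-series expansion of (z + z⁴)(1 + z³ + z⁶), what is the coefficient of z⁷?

(z + z⁴) has coefficients 0,1,0,0,1 for degrees 0…4.
(1 + z³ + z⁶) has coefficients 1,0,0,1,0,0,1,0 for degrees 0…7.
[z⁷] = 1·1 + 1·1 = 2.

2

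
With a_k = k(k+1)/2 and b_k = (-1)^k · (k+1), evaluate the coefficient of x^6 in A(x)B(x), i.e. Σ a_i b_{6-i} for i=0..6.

Write out a_i and b_{6-i} for i = 0,…,6 and sum the products.
Σ = 0·7 + 1·(-6) + 3·5 + 6·(-4) + 10·3 + 15·(-2) + 21·1 = 6.

6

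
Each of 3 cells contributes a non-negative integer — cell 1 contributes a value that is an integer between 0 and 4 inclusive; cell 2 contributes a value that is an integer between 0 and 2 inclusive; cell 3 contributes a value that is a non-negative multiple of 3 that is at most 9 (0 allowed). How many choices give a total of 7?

The generating function for the choices is (1 + y + y^2 + y^3 + y^4)·(1 + y + y^2)·(1 + y^3 + y^6 + y^9); the count is [y^7].
(1 + y + y^2 + y^3 + y^4) has coefficients 1,1,1,1,1 for degrees 0…4.
(1 + y + y^2) has coefficients 1,1,1,0,0,0,0,0 for degrees 0…7.
Finally multiplying by (1 + y^3 + y^6 + y^9), the product of all factors after the first has coefficients 1,1,1,1,1,1,1,1 for degrees 0…7.
[y^7] = 1·1 + 1·1 + 1·1 + 1·1 + 1·1 = 5.

5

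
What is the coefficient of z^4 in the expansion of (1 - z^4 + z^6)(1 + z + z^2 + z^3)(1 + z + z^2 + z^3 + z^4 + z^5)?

3

(1 - z^4 + z^6) has coefficients 1,0,0,0,-1 for degrees 0…4.
(1 + z + z^2 + z^3) has coefficients 1,1,1,1,0 for degrees 0…4.
Finally multiplying by (1 + z + z^2 + z^3 + z^4 + z^5), the product of all factors after the first has coefficients 1,2,3,4,4 for degrees 0…4.
[z^4] = 1·4 − 1·1 = 3.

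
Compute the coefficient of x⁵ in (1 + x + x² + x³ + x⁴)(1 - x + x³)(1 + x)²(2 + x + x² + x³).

11

(1 + x + x² + x³ + x⁴) has coefficients 1,1,1,1,1 for degrees 0…4.
(1 - x + x³) has coefficients 1,-1,0,1,0,0 for degrees 0…5.
Multiplying by (1 + x)² gives running coefficients 1,1,-1,0,2,1 for degrees 0…5.
Finally multiplying by (2 + x + x² + x³), the product of all factors after the first has coefficients 2,3,0,1,4,3 for degrees 0…5.
[x⁵] = 1·3 + 1·4 + 1·1 + 1·0 + 1·3 = 11.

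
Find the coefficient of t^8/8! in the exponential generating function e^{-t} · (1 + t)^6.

The EGF product rule gives c_8 = Σ_{k_1+k_2=8} C(8; k_1,k_2) · ∏ g_i(k_i), where e^{-t} gives (-1)^k; (1+t)^6 gives the falling factorial (6)_k.
g_1(k) for k = 0…8: 1, -1, 1, -1, 1, -1, 1, -1, 1.
g_2(k) for k = 0…8: 1, 6, 30, 120, 360, 720, 720, 0, 0.
c_8 = Σ_k C(8,k)·g_1(k)·g_2(8−k) = 28·1·720 + 56·(-1)·720 + 70·1·360 + 56·(-1)·120 + 28·1·30 + 8·(-1)·6 + 1·1·1 = 20160 − 40320 + 25200 − 6720 + 840 − 48 + 1 = -887.

-887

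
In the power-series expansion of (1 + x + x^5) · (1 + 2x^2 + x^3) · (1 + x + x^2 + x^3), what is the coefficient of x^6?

(1 + x + x^5) has coefficients 1,1,0,0,0,1 for degrees 0…5.
(1 + 2x^2 + x^3) has coefficients 1,0,2,1,0,0,0 for degrees 0…6.
Finally multiplying by (1 + x + x^2 + x^3), the product of all factors after the first has coefficients 1,1,3,4,3,3,1 for degrees 0…6.
[x^6] = 1·1 + 1·3 + 1·1 = 5.

5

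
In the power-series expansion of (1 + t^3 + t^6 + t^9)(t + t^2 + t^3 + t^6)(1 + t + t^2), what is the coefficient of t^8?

4

(1 + t^3 + t^6 + t^9) has coefficients 1,0,0,1,0,0,1,0,0 for degrees 0…8.
(t + t^2 + t^3 + t^6) has coefficients 0,1,1,1,0,0,1,0,0 for degrees 0…8.
Finally multiplying by (1 + t + t^2), the product of all factors after the first has coefficients 0,1,2,3,2,1,1,1,1 for degrees 0…8.
[t^8] = 1·1 + 1·1 + 1·2 = 4.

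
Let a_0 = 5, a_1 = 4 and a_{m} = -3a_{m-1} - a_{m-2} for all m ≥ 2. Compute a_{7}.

2228

The ordinary generating function has denominator 1 + 3x + x^2.
Iterating the recurrence: a_0,…,a_{7} = 5, 4, -17, 47, -124, 325, -851, 2228.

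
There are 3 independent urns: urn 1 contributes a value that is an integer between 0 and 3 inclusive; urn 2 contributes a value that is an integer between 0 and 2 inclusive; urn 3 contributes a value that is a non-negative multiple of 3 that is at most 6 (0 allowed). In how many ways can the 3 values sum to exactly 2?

3

The generating function for the choices is (1 + y + y^2 + y^3)·(1 + y + y^2)·(1 + y^3 + y^6); the count is [y^2].
(1 + y + y^2 + y^3) has coefficients 1,1,1 for degrees 0…2.
(1 + y + y^2) has coefficients 1,1,1 for degrees 0…2.
Finally multiplying by (1 + y^3 + y^6), the product of all factors after the first has coefficients 1,1,1 for degrees 0…2.
[y^2] = 1·1 + 1·1 + 1·1 = 3.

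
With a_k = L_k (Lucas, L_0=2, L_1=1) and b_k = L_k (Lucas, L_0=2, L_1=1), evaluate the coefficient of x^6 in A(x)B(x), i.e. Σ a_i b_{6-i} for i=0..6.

Write out a_i and b_{6-i} for i = 0,…,6 and sum the products.
Σ = 2·18 + 1·11 + 3·7 + 4·4 + 7·3 + 11·1 + 18·2 = 152.

152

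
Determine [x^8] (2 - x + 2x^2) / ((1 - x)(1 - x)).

24

The denominator gives the recurrence a_n = 2a_(n−1) − a_(n−2) for n ≥ 3; the numerator fixes a_0 = 2, a_1 = 3, a_2 = 6.
Iterating: 2, 3, 6, 9, 12, 15, 18, 21, 24, so a_8 = 24.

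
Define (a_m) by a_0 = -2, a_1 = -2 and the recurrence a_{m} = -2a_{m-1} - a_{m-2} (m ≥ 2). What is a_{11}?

-42

The ordinary generating function has denominator 1 + 2z + z^2.
Iterating the recurrence: a_0,…,a_{11} = -2, -2, 6, -10, 14, -18, 22, -26, 30, -34, 38, -42.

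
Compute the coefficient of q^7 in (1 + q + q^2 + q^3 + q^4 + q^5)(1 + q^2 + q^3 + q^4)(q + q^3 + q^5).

9

(1 + q + q^2 + q^3 + q^4 + q^5) has coefficients 1,1,1,1,1,1 for degrees 0…5.
(1 + q^2 + q^3 + q^4) has coefficients 1,0,1,1,1,0,0,0 for degrees 0…7.
Finally multiplying by (q + q^3 + q^5), the product of all factors after the first has coefficients 0,1,0,2,1,3,1,2 for degrees 0…7.
[q^7] = 1·2 + 1·1 + 1·3 + 1·1 + 1·2 + 1·0 = 9.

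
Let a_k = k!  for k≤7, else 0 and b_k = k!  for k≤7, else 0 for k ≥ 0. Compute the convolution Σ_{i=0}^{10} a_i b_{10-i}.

This is [x^10] in the product of the two ordinary generating functions.
Σ = 1·0 + 1·0 + 2·0 + 6·5040 + 24·720 + 120·120 + 720·24 + 5040·6 + 0·2 + 0·1 + 0·1 = 109440.

109440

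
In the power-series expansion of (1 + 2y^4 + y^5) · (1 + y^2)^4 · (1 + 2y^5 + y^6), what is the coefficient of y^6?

(1 + 2y^4 + y^5) has coefficients 1,0,0,0,2,1 for degrees 0…5.
(1 + y^2)^4 has coefficients 1,0,4,0,6,0,4 for degrees 0…6.
Finally multiplying by (1 + 2y^5 + y^6), the product of all factors after the first has coefficients 1,0,4,0,6,2,5 for degrees 0…6.
[y^6] = 1·5 + 2·4 + 1·0 = 13.

13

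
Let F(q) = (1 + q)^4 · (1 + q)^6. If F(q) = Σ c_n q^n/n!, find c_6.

151200

The EGF product rule gives c_6 = Σ_{k_1+k_2=6} C(6; k_1,k_2) · ∏ g_i(k_i), where (1+q)^4 gives the falling factorial (4)_k; (1+q)^6 gives the falling factorial (6)_k.
g_1(k) for k = 0…6: 1, 4, 12, 24, 24, 0, 0.
g_2(k) for k = 0…6: 1, 6, 30, 120, 360, 720, 720.
c_6 = Σ_k C(6,k)·g_1(k)·g_2(6−k) = 1·1·720 + 6·4·720 + 15·12·360 + 20·24·120 + 15·24·30 = 720 + 17280 + 64800 + 57600 + 10800 = 151200.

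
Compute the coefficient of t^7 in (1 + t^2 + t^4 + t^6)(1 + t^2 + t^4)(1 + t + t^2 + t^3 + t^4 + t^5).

(1 + t^2 + t^4 + t^6) has coefficients 1,0,1,0,1,0,1 for degrees 0…6.
(1 + t^2 + t^4) has coefficients 1,0,1,0,1,0,0,0 for degrees 0…7.
Finally multiplying by (1 + t + t^2 + t^3 + t^4 + t^5), the product of all factors after the first has coefficients 1,1,2,2,3,3,2,2 for degrees 0…7.
[t^7] = 1·2 + 1·3 + 1·2 + 1·1 = 8.

8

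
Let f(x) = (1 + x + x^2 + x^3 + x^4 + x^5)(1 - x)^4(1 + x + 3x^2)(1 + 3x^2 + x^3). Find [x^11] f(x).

(1 + x + x^2 + x^3 + x^4 + x^5) has coefficients 1,1,1,1,1,1 for degrees 0…5.
(1 - x)^4 has coefficients 1,-4,6,-4,1,0,0,0,0,0,0,0 for degrees 0…11.
Multiplying by (1 + x + 3x^2) gives running coefficients 1,-3,5,-10,15,-11,3,0,0,0,0,0 for degrees 0…11.
Finally multiplying by (1 + 3x^2 + x^3), the product of all factors after the first has coefficients 1,-3,8,-18,27,-36,38,-18,-2,3,0,0 for degrees 0…11.
[x^11] = 1·0 + 1·0 + 1·3 + 1·(-2) + 1·(-18) + 1·38 = 21.

21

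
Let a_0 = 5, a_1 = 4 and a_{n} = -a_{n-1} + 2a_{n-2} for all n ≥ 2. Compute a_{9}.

The ordinary generating function has denominator 1 + q - 2q^2.
Iterating the recurrence: a_0,…,a_{9} = 5, 4, 6, 2, 10, -6, 26, -38, 90, -166.

-166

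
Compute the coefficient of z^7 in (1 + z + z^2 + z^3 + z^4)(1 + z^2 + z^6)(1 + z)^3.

12

(1 + z + z^2 + z^3 + z^4) has coefficients 1,1,1,1,1 for degrees 0…4.
(1 + z^2 + z^6) has coefficients 1,0,1,0,0,0,1,0 for degrees 0…7.
Finally multiplying by (1 + z)^3, the product of all factors after the first has coefficients 1,3,4,4,3,1,1,3 for degrees 0…7.
[z^7] = 1·3 + 1·1 + 1·1 + 1·3 + 1·4 = 12.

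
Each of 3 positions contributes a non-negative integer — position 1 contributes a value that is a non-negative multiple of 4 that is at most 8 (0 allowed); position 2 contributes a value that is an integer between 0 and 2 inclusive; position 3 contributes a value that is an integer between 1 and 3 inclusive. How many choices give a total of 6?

2

The generating function for the choices is (1 + y⁴ + y⁸)·(1 + y + y²)·(y + y² + y³); the count is [y⁶].
(1 + y⁴ + y⁸) has coefficients 1,0,0,0,1,0,0 for degrees 0…6.
(1 + y + y²) has coefficients 1,1,1,0,0,0,0 for degrees 0…6.
Finally multiplying by (y + y² + y³), the product of all factors after the first has coefficients 0,1,2,3,2,1,0 for degrees 0…6.
[y⁶] = 1·0 + 1·2 = 2.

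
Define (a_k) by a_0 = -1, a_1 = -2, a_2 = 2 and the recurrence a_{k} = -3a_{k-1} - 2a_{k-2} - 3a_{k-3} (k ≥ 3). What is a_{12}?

The ordinary generating function has denominator 1 + 3y + 2y^2 + 3y^3.
Iterating the recurrence: a_0,…,a_{12} = -1, -2, 2, 1, -1, -5, 14, -29, 74, -206, 557, -1481, 3947.

3947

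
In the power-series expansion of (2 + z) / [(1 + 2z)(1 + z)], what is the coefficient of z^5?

Partial fractions give a closed form: a_n = (3)·(-2)^n + (-1)·(-1)^n.
At n = 5: a_5 = -95.

-95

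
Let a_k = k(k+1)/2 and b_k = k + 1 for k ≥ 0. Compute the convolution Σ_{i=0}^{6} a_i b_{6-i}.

126

The convolution is the t^6 coefficient of A(t)B(t).
Σ = 0·7 + 1·6 + 3·5 + 6·4 + 10·3 + 15·2 + 21·1 = 126.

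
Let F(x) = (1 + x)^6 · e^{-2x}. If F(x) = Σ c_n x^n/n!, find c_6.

The EGF product rule gives c_6 = Σ_{k_1+k_2=6} C(6; k_1,k_2) · ∏ g_i(k_i), where (1+x)^6 gives the falling factorial (6)_k; e^{-2x} gives (-2)^k.
g_1(k) for k = 0…6: 1, 6, 30, 120, 360, 720, 720.
g_2(k) for k = 0…6: 1, -2, 4, -8, 16, -32, 64.
c_6 = Σ_k C(6,k)·g_1(k)·g_2(6−k) = 1·1·64 + 6·6·(-32) + 15·30·16 + 20·120·(-8) + 15·360·4 + 6·720·(-2) + 1·720·1 = 64 − 1152 + 7200 − 19200 + 21600 − 8640 + 720 = 592.

592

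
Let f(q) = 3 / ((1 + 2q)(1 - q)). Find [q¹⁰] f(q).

Partial fractions give a closed form: a_n = (2)·(-2)^n + (1)·1^n.
At n = 10: a_10 = 2049.

2049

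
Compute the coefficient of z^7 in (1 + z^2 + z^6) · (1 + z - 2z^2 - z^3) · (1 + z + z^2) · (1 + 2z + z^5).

(1 + z^2 + z^6) has coefficients 1,0,1,0,0,0,1 for degrees 0…6.
(1 + z - 2z^2 - z^3) has coefficients 1,1,-2,-1,0,0,0,0 for degrees 0…7.
Multiplying by (1 + z + z^2) gives running coefficients 1,2,0,-2,-3,-1,0,0 for degrees 0…7.
Finally multiplying by (1 + 2z + z^5), the product of all factors after the first has coefficients 1,4,4,-2,-7,-6,0,0 for degrees 0…7.
[z^7] = 1·0 + 1·(-6) + 1·4 = -2.

-2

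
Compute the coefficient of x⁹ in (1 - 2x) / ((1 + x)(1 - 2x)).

The denominator gives the recurrence a_n = a_(n−1) + 2a_(n−2) for n ≥ 2; the numerator fixes a_0 = 1, a_1 = -1.
Iterating: 1, -1, 1, -1, 1, -1, 1, -1, 1, -1, so a_9 = -1.

-1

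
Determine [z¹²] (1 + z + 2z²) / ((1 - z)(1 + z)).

The denominator gives the recurrence a_n = a_(n−2) for n ≥ 3; the numerator fixes a_0 = 1, a_1 = 1, a_2 = 3.
Iterating: 1, 1, 3, 1, 3, 1, 3, 1, 3, 1, 3, 1, 3, so a_12 = 3.

3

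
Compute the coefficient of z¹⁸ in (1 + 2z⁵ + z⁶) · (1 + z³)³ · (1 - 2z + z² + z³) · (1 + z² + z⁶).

(1 + 2z⁵ + z⁶) has coefficients 1,0,0,0,0,2,1 for degrees 0…6.
(1 + z³)³ has coefficients 1,0,0,3,0,0,3,0,0,1,0,0,0,0,0,0,0,0,0 for degrees 0…18.
Multiplying by (1 - 2z + z² + z³) gives running coefficients 1,-2,1,4,-6,3,6,-6,3,4,-2,1,1,0,0,0,0,0,0 for degrees 0…18.
Finally multiplying by (1 + z² + z⁶), the product of all factors after the first has coefficients 1,-2,2,2,-5,7,1,-5,10,2,-5,8,5,-5,4,4,-2,1,1 for degrees 0…18.
[z¹⁸] = 1·1 + 2·(-5) + 1·5 = -4.

-4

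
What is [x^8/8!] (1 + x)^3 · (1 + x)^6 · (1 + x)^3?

19958400

The EGF product rule gives c_8 = Σ_{k_1+k_2+k_3=8} C(8; k_1,k_2,k_3) · ∏ g_i(k_i), where (1+x)^3 gives the falling factorial (3)_k; (1+x)^6 gives the falling factorial (6)_k; (1+x)^3 gives the falling factorial (3)_k.
g_1(k) for k = 0…8: 1, 3, 6, 6, 0, 0, 0, 0, 0.
g_2(k) for k = 0…8: 1, 6, 30, 120, 360, 720, 720, 0, 0.
g_3(k) for k = 0…8: 1, 3, 6, 6, 0, 0, 0, 0, 0.
First combine the last two factors: h(k) = Σ_j C(k,j)·g_2(j)·g_3(k−j) for k = 0…8: 1, 9, 72, 504, 3024, 15120, 60480, 181440, 362880.
c_8 = Σ_k C(8,k)·g_1(k)·h(8−k) = 1·1·362880 + 8·3·181440 + 28·6·60480 + 56·6·15120 = 362880 + 4354560 + 10160640 + 5080320 = 19958400.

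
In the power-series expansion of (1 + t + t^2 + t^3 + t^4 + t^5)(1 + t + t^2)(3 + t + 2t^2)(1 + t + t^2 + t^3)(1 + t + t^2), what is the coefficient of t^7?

(1 + t + t^2 + t^3 + t^4 + t^5) has coefficients 1,1,1,1,1,1 for degrees 0…5.
(1 + t + t^2) has coefficients 1,1,1,0,0,0,0,0 for degrees 0…7.
Multiplying by (3 + t + 2t^2) gives running coefficients 3,4,6,3,2,0,0,0 for degrees 0…7.
Multiplying by (1 + t + t^2 + t^3) gives running coefficients 3,7,13,16,15,11,5,2 for degrees 0…7.
Finally multiplying by (1 + t + t^2), the product of all factors after the first has coefficients 3,10,23,36,44,42,31,18 for degrees 0…7.
[t^7] = 1·18 + 1·31 + 1·42 + 1·44 + 1·36 + 1·23 = 194.

194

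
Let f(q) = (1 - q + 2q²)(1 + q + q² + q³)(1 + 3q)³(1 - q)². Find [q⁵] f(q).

(1 - q + 2q²) has coefficients 1,-1,2 for degrees 0…2.
(1 + q + q² + q³) has coefficients 1,1,1,1,0,0 for degrees 0…5.
Multiplying by (1 + 3q)³ gives running coefficients 1,10,37,64,63,54 for degrees 0…5.
Finally multiplying by (1 - q)², the product of all factors after the first has coefficients 1,8,18,0,-28,-8 for degrees 0…5.
[q⁵] = 1·(-8) − 1·(-28) + 2·0 = 20.

20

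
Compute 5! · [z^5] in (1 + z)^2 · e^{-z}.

The EGF product rule gives c_5 = Σ_{k_1+k_2=5} C(5; k_1,k_2) · ∏ g_i(k_i), where (1+z)^2 gives the falling factorial (2)_k; e^{-z} gives (-1)^k.
g_1(k) for k = 0…5: 1, 2, 2, 0, 0, 0.
g_2(k) for k = 0…5: 1, -1, 1, -1, 1, -1.
c_5 = Σ_k C(5,k)·g_1(k)·g_2(5−k) = 1·1·(-1) + 5·2·1 + 10·2·(-1) = −1 + 10 − 20 = -11.

-11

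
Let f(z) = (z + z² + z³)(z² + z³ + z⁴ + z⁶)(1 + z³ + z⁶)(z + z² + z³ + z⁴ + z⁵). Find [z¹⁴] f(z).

17

(z + z² + z³) has coefficients 0,1,1,1 for degrees 0…3.
(z² + z³ + z⁴ + z⁶) has coefficients 0,0,1,1,1,0,1,0,0,0,0,0,0,0,0 for degrees 0…14.
Multiplying by (1 + z³ + z⁶) gives running coefficients 0,0,1,1,1,1,2,1,1,2,1,0,1,0,0 for degrees 0…14.
Finally multiplying by (z + z² + z³ + z⁴ + z⁵), the product of all factors after the first has coefficients 0,0,0,1,2,3,4,6,6,6,7,7,5,5,4 for degrees 0…14.
[z¹⁴] = 1·5 + 1·5 + 1·7 = 17.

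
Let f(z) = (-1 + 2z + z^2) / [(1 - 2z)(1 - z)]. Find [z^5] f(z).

The denominator gives the recurrence a_n = 3a_(n−1) − 2a_(n−2) for n ≥ 3; the numerator fixes a_0 = -1, a_1 = -1, a_2 = 0.
Iterating: -1, -1, 0, 2, 6, 14, so a_5 = 14.

14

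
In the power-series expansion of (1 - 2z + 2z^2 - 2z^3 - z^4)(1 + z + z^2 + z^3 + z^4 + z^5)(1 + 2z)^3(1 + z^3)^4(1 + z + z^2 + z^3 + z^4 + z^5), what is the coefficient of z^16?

(1 - 2z + 2z^2 - 2z^3 - z^4) has coefficients 1,-2,2,-2,-1 for degrees 0…4.
(1 + z + z^2 + z^3 + z^4 + z^5) has coefficients 1,1,1,1,1,1,0,0,0,0,0,0,0,0,0,0,0 for degrees 0…16.
Multiplying by (1 + 2z)^3 gives running coefficients 1,7,19,27,27,27,26,20,8,0,0,0,0,0,0,0,0 for degrees 0…16.
Multiplying by (1 + z^3)^4 gives running coefficients 1,7,19,31,55,103,140,170,230,270,270,270,265,235,175,131,107 for degrees 0…16.
Finally multiplying by (1 + z + z^2 + z^3 + z^4 + z^5), the product of all factors after the first has coefficients 1,8,27,58,113,216,355,518,729,968,1183,1350,1475,1540,1485,1346,1183 for degrees 0…16.
[z^16] = 1·1183 − 2·1346 + 2·1485 − 2·1540 − 1·1475 = -3094.

-3094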